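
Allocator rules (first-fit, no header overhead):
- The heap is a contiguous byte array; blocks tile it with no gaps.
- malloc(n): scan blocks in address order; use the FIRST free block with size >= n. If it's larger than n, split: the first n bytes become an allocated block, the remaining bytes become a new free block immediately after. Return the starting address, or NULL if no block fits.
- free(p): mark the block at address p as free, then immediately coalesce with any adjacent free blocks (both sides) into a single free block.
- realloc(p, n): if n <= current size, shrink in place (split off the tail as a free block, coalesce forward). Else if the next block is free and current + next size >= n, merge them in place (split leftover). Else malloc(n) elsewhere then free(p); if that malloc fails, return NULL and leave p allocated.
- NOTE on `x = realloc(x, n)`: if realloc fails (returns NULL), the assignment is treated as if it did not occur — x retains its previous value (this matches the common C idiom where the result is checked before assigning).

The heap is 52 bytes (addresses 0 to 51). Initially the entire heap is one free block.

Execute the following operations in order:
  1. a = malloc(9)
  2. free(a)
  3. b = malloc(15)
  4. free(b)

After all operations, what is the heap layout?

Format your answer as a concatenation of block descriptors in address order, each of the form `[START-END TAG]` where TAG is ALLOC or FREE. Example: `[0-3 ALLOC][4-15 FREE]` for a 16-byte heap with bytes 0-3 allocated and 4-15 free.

Answer: [0-51 FREE]

Derivation:
Op 1: a = malloc(9) -> a = 0; heap: [0-8 ALLOC][9-51 FREE]
Op 2: free(a) -> (freed a); heap: [0-51 FREE]
Op 3: b = malloc(15) -> b = 0; heap: [0-14 ALLOC][15-51 FREE]
Op 4: free(b) -> (freed b); heap: [0-51 FREE]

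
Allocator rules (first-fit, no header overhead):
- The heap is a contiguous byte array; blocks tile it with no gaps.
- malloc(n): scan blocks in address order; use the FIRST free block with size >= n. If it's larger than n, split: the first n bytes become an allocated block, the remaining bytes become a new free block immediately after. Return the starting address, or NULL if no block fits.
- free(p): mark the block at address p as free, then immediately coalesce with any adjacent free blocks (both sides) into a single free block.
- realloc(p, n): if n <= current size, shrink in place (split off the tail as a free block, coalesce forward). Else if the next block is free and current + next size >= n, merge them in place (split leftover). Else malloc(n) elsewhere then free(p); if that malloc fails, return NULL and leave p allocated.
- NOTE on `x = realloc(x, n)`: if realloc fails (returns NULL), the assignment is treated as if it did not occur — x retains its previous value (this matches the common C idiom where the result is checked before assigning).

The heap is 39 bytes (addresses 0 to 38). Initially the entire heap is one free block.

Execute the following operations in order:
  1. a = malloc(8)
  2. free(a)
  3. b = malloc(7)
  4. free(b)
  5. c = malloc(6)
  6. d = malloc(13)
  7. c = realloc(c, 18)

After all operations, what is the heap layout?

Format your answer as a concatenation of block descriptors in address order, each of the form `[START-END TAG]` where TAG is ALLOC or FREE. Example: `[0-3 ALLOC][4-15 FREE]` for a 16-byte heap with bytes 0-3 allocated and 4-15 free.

Answer: [0-5 FREE][6-18 ALLOC][19-36 ALLOC][37-38 FREE]

Derivation:
Op 1: a = malloc(8) -> a = 0; heap: [0-7 ALLOC][8-38 FREE]
Op 2: free(a) -> (freed a); heap: [0-38 FREE]
Op 3: b = malloc(7) -> b = 0; heap: [0-6 ALLOC][7-38 FREE]
Op 4: free(b) -> (freed b); heap: [0-38 FREE]
Op 5: c = malloc(6) -> c = 0; heap: [0-5 ALLOC][6-38 FREE]
Op 6: d = malloc(13) -> d = 6; heap: [0-5 ALLOC][6-18 ALLOC][19-38 FREE]
Op 7: c = realloc(c, 18) -> c = 19; heap: [0-5 FREE][6-18 ALLOC][19-36 ALLOC][37-38 FREE]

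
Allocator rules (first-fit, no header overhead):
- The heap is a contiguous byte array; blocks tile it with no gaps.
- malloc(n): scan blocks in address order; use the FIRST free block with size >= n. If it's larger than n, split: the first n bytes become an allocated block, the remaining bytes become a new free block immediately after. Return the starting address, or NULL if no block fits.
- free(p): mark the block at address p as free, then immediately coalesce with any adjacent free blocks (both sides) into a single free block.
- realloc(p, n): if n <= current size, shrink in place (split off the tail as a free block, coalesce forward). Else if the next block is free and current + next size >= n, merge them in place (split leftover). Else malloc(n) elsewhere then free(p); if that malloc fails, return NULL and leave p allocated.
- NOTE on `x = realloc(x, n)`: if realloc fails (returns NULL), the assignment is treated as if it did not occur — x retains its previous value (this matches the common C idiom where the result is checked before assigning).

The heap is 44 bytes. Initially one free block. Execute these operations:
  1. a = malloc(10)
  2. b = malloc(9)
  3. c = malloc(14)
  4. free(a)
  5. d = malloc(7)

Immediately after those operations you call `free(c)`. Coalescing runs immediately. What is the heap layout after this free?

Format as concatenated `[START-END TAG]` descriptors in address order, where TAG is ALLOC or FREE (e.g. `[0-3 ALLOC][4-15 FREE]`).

Answer: [0-6 ALLOC][7-9 FREE][10-18 ALLOC][19-43 FREE]

Derivation:
Op 1: a = malloc(10) -> a = 0; heap: [0-9 ALLOC][10-43 FREE]
Op 2: b = malloc(9) -> b = 10; heap: [0-9 ALLOC][10-18 ALLOC][19-43 FREE]
Op 3: c = malloc(14) -> c = 19; heap: [0-9 ALLOC][10-18 ALLOC][19-32 ALLOC][33-43 FREE]
Op 4: free(a) -> (freed a); heap: [0-9 FREE][10-18 ALLOC][19-32 ALLOC][33-43 FREE]
Op 5: d = malloc(7) -> d = 0; heap: [0-6 ALLOC][7-9 FREE][10-18 ALLOC][19-32 ALLOC][33-43 FREE]
free(c): c = 19 -> block [19-32 ALLOC]; mark free, coalesce with adjacent free neighbors -> [0-6 ALLOC][7-9 FREE][10-18 ALLOC][19-43 FREE]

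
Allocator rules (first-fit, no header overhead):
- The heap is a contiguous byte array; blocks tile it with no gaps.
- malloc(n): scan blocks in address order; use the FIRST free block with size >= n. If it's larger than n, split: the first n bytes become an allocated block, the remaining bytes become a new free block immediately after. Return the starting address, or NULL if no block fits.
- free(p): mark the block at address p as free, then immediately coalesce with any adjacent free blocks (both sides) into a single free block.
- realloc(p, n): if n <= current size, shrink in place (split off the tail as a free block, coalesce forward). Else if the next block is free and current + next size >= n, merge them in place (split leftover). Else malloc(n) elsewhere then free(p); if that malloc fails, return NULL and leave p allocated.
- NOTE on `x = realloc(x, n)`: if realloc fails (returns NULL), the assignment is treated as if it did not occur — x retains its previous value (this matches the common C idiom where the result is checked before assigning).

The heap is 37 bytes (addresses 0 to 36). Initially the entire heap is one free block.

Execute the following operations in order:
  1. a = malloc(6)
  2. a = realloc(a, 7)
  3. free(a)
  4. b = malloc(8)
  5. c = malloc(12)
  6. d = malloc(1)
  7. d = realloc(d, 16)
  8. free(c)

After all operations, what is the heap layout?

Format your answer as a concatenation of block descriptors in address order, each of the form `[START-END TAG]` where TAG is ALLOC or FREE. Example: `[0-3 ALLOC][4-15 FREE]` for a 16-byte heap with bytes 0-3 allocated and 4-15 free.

Answer: [0-7 ALLOC][8-19 FREE][20-35 ALLOC][36-36 FREE]

Derivation:
Op 1: a = malloc(6) -> a = 0; heap: [0-5 ALLOC][6-36 FREE]
Op 2: a = realloc(a, 7) -> a = 0; heap: [0-6 ALLOC][7-36 FREE]
Op 3: free(a) -> (freed a); heap: [0-36 FREE]
Op 4: b = malloc(8) -> b = 0; heap: [0-7 ALLOC][8-36 FREE]
Op 5: c = malloc(12) -> c = 8; heap: [0-7 ALLOC][8-19 ALLOC][20-36 FREE]
Op 6: d = malloc(1) -> d = 20; heap: [0-7 ALLOC][8-19 ALLOC][20-20 ALLOC][21-36 FREE]
Op 7: d = realloc(d, 16) -> d = 20; heap: [0-7 ALLOC][8-19 ALLOC][20-35 ALLOC][36-36 FREE]
Op 8: free(c) -> (freed c); heap: [0-7 ALLOC][8-19 FREE][20-35 ALLOC][36-36 FREE]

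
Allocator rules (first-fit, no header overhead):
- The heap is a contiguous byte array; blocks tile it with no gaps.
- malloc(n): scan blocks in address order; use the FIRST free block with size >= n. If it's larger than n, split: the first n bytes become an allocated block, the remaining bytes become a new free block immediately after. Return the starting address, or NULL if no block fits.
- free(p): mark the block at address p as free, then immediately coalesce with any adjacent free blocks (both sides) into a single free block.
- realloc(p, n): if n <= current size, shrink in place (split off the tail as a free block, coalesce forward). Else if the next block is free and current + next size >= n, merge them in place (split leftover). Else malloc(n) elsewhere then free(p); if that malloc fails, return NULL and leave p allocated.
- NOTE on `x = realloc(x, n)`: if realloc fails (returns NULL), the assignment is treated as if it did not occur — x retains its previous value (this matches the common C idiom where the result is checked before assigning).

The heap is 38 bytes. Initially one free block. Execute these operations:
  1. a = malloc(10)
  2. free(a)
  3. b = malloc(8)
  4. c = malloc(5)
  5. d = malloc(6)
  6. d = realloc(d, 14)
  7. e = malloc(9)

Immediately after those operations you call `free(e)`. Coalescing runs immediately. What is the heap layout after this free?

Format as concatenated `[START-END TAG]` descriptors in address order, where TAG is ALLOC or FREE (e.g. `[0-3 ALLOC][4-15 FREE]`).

Op 1: a = malloc(10) -> a = 0; heap: [0-9 ALLOC][10-37 FREE]
Op 2: free(a) -> (freed a); heap: [0-37 FREE]
Op 3: b = malloc(8) -> b = 0; heap: [0-7 ALLOC][8-37 FREE]
Op 4: c = malloc(5) -> c = 8; heap: [0-7 ALLOC][8-12 ALLOC][13-37 FREE]
Op 5: d = malloc(6) -> d = 13; heap: [0-7 ALLOC][8-12 ALLOC][13-18 ALLOC][19-37 FREE]
Op 6: d = realloc(d, 14) -> d = 13; heap: [0-7 ALLOC][8-12 ALLOC][13-26 ALLOC][27-37 FREE]
Op 7: e = malloc(9) -> e = 27; heap: [0-7 ALLOC][8-12 ALLOC][13-26 ALLOC][27-35 ALLOC][36-37 FREE]
free(e): e = 27 -> block [27-35 ALLOC]; mark free, coalesce with adjacent free neighbors -> [0-7 ALLOC][8-12 ALLOC][13-26 ALLOC][27-37 FREE]

Answer: [0-7 ALLOC][8-12 ALLOC][13-26 ALLOC][27-37 FREE]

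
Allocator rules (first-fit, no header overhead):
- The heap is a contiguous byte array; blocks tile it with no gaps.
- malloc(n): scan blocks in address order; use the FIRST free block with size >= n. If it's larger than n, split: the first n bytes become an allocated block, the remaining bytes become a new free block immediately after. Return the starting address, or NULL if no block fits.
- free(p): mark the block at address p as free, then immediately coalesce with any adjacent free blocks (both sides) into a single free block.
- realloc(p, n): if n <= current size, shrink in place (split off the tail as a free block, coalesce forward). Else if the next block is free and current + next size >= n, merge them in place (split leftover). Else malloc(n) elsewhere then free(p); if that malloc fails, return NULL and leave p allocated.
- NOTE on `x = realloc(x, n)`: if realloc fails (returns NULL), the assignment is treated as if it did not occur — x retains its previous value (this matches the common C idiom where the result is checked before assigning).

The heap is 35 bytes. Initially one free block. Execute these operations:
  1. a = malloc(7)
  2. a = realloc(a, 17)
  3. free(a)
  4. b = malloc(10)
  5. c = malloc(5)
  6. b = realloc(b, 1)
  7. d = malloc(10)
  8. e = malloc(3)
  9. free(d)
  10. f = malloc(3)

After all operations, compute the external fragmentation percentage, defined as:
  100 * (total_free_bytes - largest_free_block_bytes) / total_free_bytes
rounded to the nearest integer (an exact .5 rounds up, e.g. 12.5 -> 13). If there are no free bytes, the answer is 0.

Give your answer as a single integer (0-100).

Answer: 13

Derivation:
Op 1: a = malloc(7) -> a = 0; heap: [0-6 ALLOC][7-34 FREE]
Op 2: a = realloc(a, 17) -> a = 0; heap: [0-16 ALLOC][17-34 FREE]
Op 3: free(a) -> (freed a); heap: [0-34 FREE]
Op 4: b = malloc(10) -> b = 0; heap: [0-9 ALLOC][10-34 FREE]
Op 5: c = malloc(5) -> c = 10; heap: [0-9 ALLOC][10-14 ALLOC][15-34 FREE]
Op 6: b = realloc(b, 1) -> b = 0; heap: [0-0 ALLOC][1-9 FREE][10-14 ALLOC][15-34 FREE]
Op 7: d = malloc(10) -> d = 15; heap: [0-0 ALLOC][1-9 FREE][10-14 ALLOC][15-24 ALLOC][25-34 FREE]
Op 8: e = malloc(3) -> e = 1; heap: [0-0 ALLOC][1-3 ALLOC][4-9 FREE][10-14 ALLOC][15-24 ALLOC][25-34 FREE]
Op 9: free(d) -> (freed d); heap: [0-0 ALLOC][1-3 ALLOC][4-9 FREE][10-14 ALLOC][15-34 FREE]
Op 10: f = malloc(3) -> f = 4; heap: [0-0 ALLOC][1-3 ALLOC][4-6 ALLOC][7-9 FREE][10-14 ALLOC][15-34 FREE]
Free blocks: [3 20] total_free=23 largest=20 -> 100*(23-20)/23 = 300/23 ≈ 13.043 -> rounds to 13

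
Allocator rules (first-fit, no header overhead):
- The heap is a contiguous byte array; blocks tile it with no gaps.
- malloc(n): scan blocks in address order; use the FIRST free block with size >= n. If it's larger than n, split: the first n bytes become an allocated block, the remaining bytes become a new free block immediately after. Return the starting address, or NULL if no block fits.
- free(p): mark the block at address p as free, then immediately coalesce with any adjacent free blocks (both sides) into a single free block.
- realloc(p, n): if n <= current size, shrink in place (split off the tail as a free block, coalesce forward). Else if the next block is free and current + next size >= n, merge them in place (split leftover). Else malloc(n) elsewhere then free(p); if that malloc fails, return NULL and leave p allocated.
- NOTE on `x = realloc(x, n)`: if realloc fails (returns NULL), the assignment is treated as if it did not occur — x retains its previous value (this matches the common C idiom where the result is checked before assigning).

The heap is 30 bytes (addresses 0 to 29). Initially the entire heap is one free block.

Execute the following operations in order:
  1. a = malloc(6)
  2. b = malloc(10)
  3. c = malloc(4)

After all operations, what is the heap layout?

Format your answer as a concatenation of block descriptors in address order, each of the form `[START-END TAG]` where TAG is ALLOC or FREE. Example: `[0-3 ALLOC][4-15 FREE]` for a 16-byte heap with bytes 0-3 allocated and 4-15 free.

Answer: [0-5 ALLOC][6-15 ALLOC][16-19 ALLOC][20-29 FREE]

Derivation:
Op 1: a = malloc(6) -> a = 0; heap: [0-5 ALLOC][6-29 FREE]
Op 2: b = malloc(10) -> b = 6; heap: [0-5 ALLOC][6-15 ALLOC][16-29 FREE]
Op 3: c = malloc(4) -> c = 16; heap: [0-5 ALLOC][6-15 ALLOC][16-19 ALLOC][20-29 FREE]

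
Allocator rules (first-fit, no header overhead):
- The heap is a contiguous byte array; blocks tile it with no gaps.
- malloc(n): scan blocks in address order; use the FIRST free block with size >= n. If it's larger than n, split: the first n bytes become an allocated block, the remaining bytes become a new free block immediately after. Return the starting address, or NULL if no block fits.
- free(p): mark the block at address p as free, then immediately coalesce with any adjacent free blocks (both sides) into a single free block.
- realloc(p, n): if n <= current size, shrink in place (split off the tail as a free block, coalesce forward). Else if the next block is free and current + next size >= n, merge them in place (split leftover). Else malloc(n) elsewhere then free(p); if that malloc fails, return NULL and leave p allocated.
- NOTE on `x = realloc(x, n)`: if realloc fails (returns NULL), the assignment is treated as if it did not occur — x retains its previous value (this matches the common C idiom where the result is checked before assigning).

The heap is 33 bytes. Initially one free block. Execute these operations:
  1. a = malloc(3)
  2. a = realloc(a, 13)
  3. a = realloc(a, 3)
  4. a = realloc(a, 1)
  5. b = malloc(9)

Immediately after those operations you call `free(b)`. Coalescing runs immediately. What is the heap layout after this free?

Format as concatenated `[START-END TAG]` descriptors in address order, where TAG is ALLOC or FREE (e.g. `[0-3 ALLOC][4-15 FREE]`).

Op 1: a = malloc(3) -> a = 0; heap: [0-2 ALLOC][3-32 FREE]
Op 2: a = realloc(a, 13) -> a = 0; heap: [0-12 ALLOC][13-32 FREE]
Op 3: a = realloc(a, 3) -> a = 0; heap: [0-2 ALLOC][3-32 FREE]
Op 4: a = realloc(a, 1) -> a = 0; heap: [0-0 ALLOC][1-32 FREE]
Op 5: b = malloc(9) -> b = 1; heap: [0-0 ALLOC][1-9 ALLOC][10-32 FREE]
free(b): b = 1 -> block [1-9 ALLOC]; mark free, coalesce with adjacent free neighbors -> [0-0 ALLOC][1-32 FREE]

Answer: [0-0 ALLOC][1-32 FREE]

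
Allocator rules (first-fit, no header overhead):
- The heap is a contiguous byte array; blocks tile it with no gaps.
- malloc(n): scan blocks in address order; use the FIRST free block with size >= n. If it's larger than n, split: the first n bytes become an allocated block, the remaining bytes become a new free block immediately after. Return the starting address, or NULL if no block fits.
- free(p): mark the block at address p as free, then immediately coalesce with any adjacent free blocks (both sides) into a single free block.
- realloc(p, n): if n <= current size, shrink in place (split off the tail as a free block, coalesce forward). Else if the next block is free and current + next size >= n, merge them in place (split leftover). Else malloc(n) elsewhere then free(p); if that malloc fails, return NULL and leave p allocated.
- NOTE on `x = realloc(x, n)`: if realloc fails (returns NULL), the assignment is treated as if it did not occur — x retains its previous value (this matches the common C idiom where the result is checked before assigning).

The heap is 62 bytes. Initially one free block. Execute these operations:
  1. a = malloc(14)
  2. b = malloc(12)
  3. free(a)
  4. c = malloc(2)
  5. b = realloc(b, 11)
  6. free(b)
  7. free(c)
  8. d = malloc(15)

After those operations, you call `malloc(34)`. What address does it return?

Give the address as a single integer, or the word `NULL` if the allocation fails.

Answer: 15

Derivation:
Op 1: a = malloc(14) -> a = 0; heap: [0-13 ALLOC][14-61 FREE]
Op 2: b = malloc(12) -> b = 14; heap: [0-13 ALLOC][14-25 ALLOC][26-61 FREE]
Op 3: free(a) -> (freed a); heap: [0-13 FREE][14-25 ALLOC][26-61 FREE]
Op 4: c = malloc(2) -> c = 0; heap: [0-1 ALLOC][2-13 FREE][14-25 ALLOC][26-61 FREE]
Op 5: b = realloc(b, 11) -> b = 14; heap: [0-1 ALLOC][2-13 FREE][14-24 ALLOC][25-61 FREE]
Op 6: free(b) -> (freed b); heap: [0-1 ALLOC][2-61 FREE]
Op 7: free(c) -> (freed c); heap: [0-61 FREE]
Op 8: d = malloc(15) -> d = 0; heap: [0-14 ALLOC][15-61 FREE]
malloc(34): first-fit scan over [0-14 ALLOC][15-61 FREE] -> 15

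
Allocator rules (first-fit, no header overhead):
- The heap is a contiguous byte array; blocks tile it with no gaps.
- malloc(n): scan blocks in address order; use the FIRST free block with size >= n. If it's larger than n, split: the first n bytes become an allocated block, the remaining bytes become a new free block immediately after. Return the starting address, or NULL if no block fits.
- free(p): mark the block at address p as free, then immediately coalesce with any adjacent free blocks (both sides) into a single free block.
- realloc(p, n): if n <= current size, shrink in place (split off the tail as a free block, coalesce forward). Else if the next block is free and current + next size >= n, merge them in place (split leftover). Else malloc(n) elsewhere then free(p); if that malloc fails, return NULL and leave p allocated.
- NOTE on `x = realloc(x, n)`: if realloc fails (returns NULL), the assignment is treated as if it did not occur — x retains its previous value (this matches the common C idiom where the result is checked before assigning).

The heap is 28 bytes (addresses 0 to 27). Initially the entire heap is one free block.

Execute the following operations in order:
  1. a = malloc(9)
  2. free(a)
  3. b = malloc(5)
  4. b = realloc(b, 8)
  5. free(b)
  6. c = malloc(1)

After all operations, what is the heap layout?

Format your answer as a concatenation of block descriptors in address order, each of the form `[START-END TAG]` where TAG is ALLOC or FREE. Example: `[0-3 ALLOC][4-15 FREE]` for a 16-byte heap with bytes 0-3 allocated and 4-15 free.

Answer: [0-0 ALLOC][1-27 FREE]

Derivation:
Op 1: a = malloc(9) -> a = 0; heap: [0-8 ALLOC][9-27 FREE]
Op 2: free(a) -> (freed a); heap: [0-27 FREE]
Op 3: b = malloc(5) -> b = 0; heap: [0-4 ALLOC][5-27 FREE]
Op 4: b = realloc(b, 8) -> b = 0; heap: [0-7 ALLOC][8-27 FREE]
Op 5: free(b) -> (freed b); heap: [0-27 FREE]
Op 6: c = malloc(1) -> c = 0; heap: [0-0 ALLOC][1-27 FREE]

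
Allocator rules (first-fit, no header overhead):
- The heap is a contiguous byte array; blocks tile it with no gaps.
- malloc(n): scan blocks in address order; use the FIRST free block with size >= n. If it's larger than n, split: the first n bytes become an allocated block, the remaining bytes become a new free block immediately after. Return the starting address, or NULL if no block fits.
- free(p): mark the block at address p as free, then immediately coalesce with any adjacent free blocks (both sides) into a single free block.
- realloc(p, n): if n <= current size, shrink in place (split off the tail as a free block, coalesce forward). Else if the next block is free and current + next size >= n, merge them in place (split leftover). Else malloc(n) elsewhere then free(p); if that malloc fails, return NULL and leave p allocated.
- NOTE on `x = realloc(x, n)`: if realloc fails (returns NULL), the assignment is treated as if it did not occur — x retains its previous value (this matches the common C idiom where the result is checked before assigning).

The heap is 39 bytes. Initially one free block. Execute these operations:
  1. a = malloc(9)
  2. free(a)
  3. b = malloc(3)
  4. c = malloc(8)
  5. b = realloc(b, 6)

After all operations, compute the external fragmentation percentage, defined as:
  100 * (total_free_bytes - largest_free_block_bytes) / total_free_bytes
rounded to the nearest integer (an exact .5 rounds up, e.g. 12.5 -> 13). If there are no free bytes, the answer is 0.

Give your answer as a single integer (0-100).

Answer: 12

Derivation:
Op 1: a = malloc(9) -> a = 0; heap: [0-8 ALLOC][9-38 FREE]
Op 2: free(a) -> (freed a); heap: [0-38 FREE]
Op 3: b = malloc(3) -> b = 0; heap: [0-2 ALLOC][3-38 FREE]
Op 4: c = malloc(8) -> c = 3; heap: [0-2 ALLOC][3-10 ALLOC][11-38 FREE]
Op 5: b = realloc(b, 6) -> b = 11; heap: [0-2 FREE][3-10 ALLOC][11-16 ALLOC][17-38 FREE]
Free blocks: [3 22] total_free=25 largest=22 -> 100*(25-22)/25 = 300/25 = 12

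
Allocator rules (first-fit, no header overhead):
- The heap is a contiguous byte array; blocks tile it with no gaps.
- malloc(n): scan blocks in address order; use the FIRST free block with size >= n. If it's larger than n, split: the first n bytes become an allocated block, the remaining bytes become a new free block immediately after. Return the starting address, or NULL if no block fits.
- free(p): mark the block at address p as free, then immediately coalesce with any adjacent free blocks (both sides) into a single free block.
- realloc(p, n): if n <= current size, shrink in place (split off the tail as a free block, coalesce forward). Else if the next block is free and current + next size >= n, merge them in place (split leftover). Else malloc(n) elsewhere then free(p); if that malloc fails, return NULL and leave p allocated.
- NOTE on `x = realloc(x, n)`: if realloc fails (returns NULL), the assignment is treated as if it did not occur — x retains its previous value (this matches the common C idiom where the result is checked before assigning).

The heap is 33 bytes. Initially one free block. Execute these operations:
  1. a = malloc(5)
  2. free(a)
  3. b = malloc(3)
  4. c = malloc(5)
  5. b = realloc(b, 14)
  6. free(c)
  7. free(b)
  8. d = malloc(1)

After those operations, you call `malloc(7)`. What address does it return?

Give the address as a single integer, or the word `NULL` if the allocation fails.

Op 1: a = malloc(5) -> a = 0; heap: [0-4 ALLOC][5-32 FREE]
Op 2: free(a) -> (freed a); heap: [0-32 FREE]
Op 3: b = malloc(3) -> b = 0; heap: [0-2 ALLOC][3-32 FREE]
Op 4: c = malloc(5) -> c = 3; heap: [0-2 ALLOC][3-7 ALLOC][8-32 FREE]
Op 5: b = realloc(b, 14) -> b = 8; heap: [0-2 FREE][3-7 ALLOC][8-21 ALLOC][22-32 FREE]
Op 6: free(c) -> (freed c); heap: [0-7 FREE][8-21 ALLOC][22-32 FREE]
Op 7: free(b) -> (freed b); heap: [0-32 FREE]
Op 8: d = malloc(1) -> d = 0; heap: [0-0 ALLOC][1-32 FREE]
malloc(7): first-fit scan over [0-0 ALLOC][1-32 FREE] -> 1

Answer: 1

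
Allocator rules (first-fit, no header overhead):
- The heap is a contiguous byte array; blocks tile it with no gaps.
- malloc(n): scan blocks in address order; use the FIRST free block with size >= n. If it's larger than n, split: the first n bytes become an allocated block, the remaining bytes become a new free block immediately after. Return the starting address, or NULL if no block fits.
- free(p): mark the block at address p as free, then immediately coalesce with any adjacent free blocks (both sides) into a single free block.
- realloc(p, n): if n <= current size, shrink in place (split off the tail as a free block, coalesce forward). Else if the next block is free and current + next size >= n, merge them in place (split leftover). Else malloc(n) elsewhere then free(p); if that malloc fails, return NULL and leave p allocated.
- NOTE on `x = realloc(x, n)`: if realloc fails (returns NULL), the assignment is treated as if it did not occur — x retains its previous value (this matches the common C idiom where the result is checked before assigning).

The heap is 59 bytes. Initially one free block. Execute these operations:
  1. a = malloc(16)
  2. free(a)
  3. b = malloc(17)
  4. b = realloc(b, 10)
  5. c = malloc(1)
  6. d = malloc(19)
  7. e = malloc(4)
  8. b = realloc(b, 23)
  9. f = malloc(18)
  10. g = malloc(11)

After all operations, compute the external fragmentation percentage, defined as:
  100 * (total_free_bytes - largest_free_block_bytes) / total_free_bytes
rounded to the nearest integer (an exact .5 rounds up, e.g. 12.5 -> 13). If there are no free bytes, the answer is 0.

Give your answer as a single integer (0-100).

Op 1: a = malloc(16) -> a = 0; heap: [0-15 ALLOC][16-58 FREE]
Op 2: free(a) -> (freed a); heap: [0-58 FREE]
Op 3: b = malloc(17) -> b = 0; heap: [0-16 ALLOC][17-58 FREE]
Op 4: b = realloc(b, 10) -> b = 0; heap: [0-9 ALLOC][10-58 FREE]
Op 5: c = malloc(1) -> c = 10; heap: [0-9 ALLOC][10-10 ALLOC][11-58 FREE]
Op 6: d = malloc(19) -> d = 11; heap: [0-9 ALLOC][10-10 ALLOC][11-29 ALLOC][30-58 FREE]
Op 7: e = malloc(4) -> e = 30; heap: [0-9 ALLOC][10-10 ALLOC][11-29 ALLOC][30-33 ALLOC][34-58 FREE]
Op 8: b = realloc(b, 23) -> b = 34; heap: [0-9 FREE][10-10 ALLOC][11-29 ALLOC][30-33 ALLOC][34-56 ALLOC][57-58 FREE]
Op 9: f = malloc(18) -> f = NULL; heap: [0-9 FREE][10-10 ALLOC][11-29 ALLOC][30-33 ALLOC][34-56 ALLOC][57-58 FREE]
Op 10: g = malloc(11) -> g = NULL; heap: [0-9 FREE][10-10 ALLOC][11-29 ALLOC][30-33 ALLOC][34-56 ALLOC][57-58 FREE]
Free blocks: [10 2] total_free=12 largest=10 -> 100*(12-10)/12 = 200/12 ≈ 16.667 -> rounds to 17

Answer: 17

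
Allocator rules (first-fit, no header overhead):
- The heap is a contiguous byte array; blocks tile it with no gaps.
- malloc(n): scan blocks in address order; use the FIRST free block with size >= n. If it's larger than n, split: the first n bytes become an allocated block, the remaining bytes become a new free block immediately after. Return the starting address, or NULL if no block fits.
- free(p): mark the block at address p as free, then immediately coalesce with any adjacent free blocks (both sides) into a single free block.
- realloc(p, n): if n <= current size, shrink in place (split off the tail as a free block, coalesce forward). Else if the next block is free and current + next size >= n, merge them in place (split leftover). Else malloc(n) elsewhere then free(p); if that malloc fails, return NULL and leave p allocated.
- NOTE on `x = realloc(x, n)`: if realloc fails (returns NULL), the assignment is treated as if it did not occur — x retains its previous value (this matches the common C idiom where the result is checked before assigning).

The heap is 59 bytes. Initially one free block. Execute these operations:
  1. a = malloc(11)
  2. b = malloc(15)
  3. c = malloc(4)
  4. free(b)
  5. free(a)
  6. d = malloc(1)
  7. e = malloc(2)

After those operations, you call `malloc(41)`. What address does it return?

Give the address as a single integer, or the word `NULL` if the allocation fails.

Op 1: a = malloc(11) -> a = 0; heap: [0-10 ALLOC][11-58 FREE]
Op 2: b = malloc(15) -> b = 11; heap: [0-10 ALLOC][11-25 ALLOC][26-58 FREE]
Op 3: c = malloc(4) -> c = 26; heap: [0-10 ALLOC][11-25 ALLOC][26-29 ALLOC][30-58 FREE]
Op 4: free(b) -> (freed b); heap: [0-10 ALLOC][11-25 FREE][26-29 ALLOC][30-58 FREE]
Op 5: free(a) -> (freed a); heap: [0-25 FREE][26-29 ALLOC][30-58 FREE]
Op 6: d = malloc(1) -> d = 0; heap: [0-0 ALLOC][1-25 FREE][26-29 ALLOC][30-58 FREE]
Op 7: e = malloc(2) -> e = 1; heap: [0-0 ALLOC][1-2 ALLOC][3-25 FREE][26-29 ALLOC][30-58 FREE]
malloc(41): first-fit scan over [0-0 ALLOC][1-2 ALLOC][3-25 FREE][26-29 ALLOC][30-58 FREE] -> NULL

Answer: NULL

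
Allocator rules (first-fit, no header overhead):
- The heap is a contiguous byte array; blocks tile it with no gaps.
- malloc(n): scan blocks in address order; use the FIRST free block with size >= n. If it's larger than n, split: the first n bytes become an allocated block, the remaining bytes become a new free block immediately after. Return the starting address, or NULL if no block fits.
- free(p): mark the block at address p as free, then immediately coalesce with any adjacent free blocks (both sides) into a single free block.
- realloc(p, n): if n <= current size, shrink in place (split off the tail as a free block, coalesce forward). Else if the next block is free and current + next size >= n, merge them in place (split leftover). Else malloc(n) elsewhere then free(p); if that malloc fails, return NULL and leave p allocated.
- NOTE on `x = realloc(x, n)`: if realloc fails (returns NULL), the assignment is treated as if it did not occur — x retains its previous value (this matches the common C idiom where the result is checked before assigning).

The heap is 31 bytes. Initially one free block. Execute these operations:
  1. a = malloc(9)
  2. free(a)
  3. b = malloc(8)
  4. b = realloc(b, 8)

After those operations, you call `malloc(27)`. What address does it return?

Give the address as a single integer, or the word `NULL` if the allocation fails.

Op 1: a = malloc(9) -> a = 0; heap: [0-8 ALLOC][9-30 FREE]
Op 2: free(a) -> (freed a); heap: [0-30 FREE]
Op 3: b = malloc(8) -> b = 0; heap: [0-7 ALLOC][8-30 FREE]
Op 4: b = realloc(b, 8) -> b = 0; heap: [0-7 ALLOC][8-30 FREE]
malloc(27): first-fit scan over [0-7 ALLOC][8-30 FREE] -> NULL

Answer: NULL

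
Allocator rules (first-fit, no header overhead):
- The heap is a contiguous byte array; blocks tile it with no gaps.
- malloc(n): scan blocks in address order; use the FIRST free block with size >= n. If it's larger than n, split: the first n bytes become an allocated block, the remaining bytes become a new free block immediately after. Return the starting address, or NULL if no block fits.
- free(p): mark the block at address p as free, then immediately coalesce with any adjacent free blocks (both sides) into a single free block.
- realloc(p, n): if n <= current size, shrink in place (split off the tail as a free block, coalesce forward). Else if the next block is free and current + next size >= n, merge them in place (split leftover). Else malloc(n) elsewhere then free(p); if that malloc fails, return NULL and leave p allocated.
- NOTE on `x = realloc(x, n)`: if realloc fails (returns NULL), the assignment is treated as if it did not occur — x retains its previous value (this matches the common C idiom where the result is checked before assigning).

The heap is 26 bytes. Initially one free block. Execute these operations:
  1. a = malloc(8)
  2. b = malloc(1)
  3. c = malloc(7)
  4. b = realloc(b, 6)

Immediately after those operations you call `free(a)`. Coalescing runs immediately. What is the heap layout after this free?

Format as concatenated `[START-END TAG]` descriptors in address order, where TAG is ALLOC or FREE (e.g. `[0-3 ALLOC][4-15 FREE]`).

Answer: [0-8 FREE][9-15 ALLOC][16-21 ALLOC][22-25 FREE]

Derivation:
Op 1: a = malloc(8) -> a = 0; heap: [0-7 ALLOC][8-25 FREE]
Op 2: b = malloc(1) -> b = 8; heap: [0-7 ALLOC][8-8 ALLOC][9-25 FREE]
Op 3: c = malloc(7) -> c = 9; heap: [0-7 ALLOC][8-8 ALLOC][9-15 ALLOC][16-25 FREE]
Op 4: b = realloc(b, 6) -> b = 16; heap: [0-7 ALLOC][8-8 FREE][9-15 ALLOC][16-21 ALLOC][22-25 FREE]
free(a): a = 0 -> block [0-7 ALLOC]; mark free, coalesce with adjacent free neighbors -> [0-8 FREE][9-15 ALLOC][16-21 ALLOC][22-25 FREE]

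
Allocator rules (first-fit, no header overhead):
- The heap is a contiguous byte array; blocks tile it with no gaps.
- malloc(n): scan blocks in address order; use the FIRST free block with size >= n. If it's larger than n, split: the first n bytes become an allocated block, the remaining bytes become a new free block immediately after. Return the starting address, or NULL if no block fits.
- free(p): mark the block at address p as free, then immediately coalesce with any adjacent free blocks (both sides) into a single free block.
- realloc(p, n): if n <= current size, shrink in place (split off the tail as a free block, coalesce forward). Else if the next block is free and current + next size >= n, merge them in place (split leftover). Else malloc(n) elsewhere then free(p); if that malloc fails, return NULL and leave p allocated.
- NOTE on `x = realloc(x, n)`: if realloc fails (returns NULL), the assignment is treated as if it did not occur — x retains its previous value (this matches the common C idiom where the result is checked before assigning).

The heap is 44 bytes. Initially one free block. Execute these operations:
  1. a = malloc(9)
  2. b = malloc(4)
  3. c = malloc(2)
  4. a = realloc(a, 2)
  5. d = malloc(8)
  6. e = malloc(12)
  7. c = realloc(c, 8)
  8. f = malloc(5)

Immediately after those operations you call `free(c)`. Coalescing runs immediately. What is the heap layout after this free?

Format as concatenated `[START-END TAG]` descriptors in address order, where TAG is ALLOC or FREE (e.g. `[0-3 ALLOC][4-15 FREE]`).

Answer: [0-1 ALLOC][2-6 ALLOC][7-8 FREE][9-12 ALLOC][13-14 FREE][15-22 ALLOC][23-34 ALLOC][35-43 FREE]

Derivation:
Op 1: a = malloc(9) -> a = 0; heap: [0-8 ALLOC][9-43 FREE]
Op 2: b = malloc(4) -> b = 9; heap: [0-8 ALLOC][9-12 ALLOC][13-43 FREE]
Op 3: c = malloc(2) -> c = 13; heap: [0-8 ALLOC][9-12 ALLOC][13-14 ALLOC][15-43 FREE]
Op 4: a = realloc(a, 2) -> a = 0; heap: [0-1 ALLOC][2-8 FREE][9-12 ALLOC][13-14 ALLOC][15-43 FREE]
Op 5: d = malloc(8) -> d = 15; heap: [0-1 ALLOC][2-8 FREE][9-12 ALLOC][13-14 ALLOC][15-22 ALLOC][23-43 FREE]
Op 6: e = malloc(12) -> e = 23; heap: [0-1 ALLOC][2-8 FREE][9-12 ALLOC][13-14 ALLOC][15-22 ALLOC][23-34 ALLOC][35-43 FREE]
Op 7: c = realloc(c, 8) -> c = 35; heap: [0-1 ALLOC][2-8 FREE][9-12 ALLOC][13-14 FREE][15-22 ALLOC][23-34 ALLOC][35-42 ALLOC][43-43 FREE]
Op 8: f = malloc(5) -> f = 2; heap: [0-1 ALLOC][2-6 ALLOC][7-8 FREE][9-12 ALLOC][13-14 FREE][15-22 ALLOC][23-34 ALLOC][35-42 ALLOC][43-43 FREE]
free(c): c = 35 -> block [35-42 ALLOC]; mark free, coalesce with adjacent free neighbors -> [0-1 ALLOC][2-6 ALLOC][7-8 FREE][9-12 ALLOC][13-14 FREE][15-22 ALLOC][23-34 ALLOC][35-43 FREE]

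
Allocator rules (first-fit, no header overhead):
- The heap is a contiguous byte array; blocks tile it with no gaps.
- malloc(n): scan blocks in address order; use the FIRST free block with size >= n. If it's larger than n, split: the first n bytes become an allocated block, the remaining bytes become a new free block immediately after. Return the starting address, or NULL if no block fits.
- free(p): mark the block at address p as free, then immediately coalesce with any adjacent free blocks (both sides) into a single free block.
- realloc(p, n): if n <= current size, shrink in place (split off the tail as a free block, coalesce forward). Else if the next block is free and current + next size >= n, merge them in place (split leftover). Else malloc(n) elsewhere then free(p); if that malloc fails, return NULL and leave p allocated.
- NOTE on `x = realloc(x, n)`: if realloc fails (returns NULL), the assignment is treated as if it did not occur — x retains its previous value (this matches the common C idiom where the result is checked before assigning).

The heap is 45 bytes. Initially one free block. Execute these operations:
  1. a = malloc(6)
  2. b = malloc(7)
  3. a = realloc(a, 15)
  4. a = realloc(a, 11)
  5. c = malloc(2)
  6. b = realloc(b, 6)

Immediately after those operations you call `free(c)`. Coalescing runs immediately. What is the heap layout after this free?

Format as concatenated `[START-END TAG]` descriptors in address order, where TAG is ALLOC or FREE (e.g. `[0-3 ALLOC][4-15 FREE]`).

Op 1: a = malloc(6) -> a = 0; heap: [0-5 ALLOC][6-44 FREE]
Op 2: b = malloc(7) -> b = 6; heap: [0-5 ALLOC][6-12 ALLOC][13-44 FREE]
Op 3: a = realloc(a, 15) -> a = 13; heap: [0-5 FREE][6-12 ALLOC][13-27 ALLOC][28-44 FREE]
Op 4: a = realloc(a, 11) -> a = 13; heap: [0-5 FREE][6-12 ALLOC][13-23 ALLOC][24-44 FREE]
Op 5: c = malloc(2) -> c = 0; heap: [0-1 ALLOC][2-5 FREE][6-12 ALLOC][13-23 ALLOC][24-44 FREE]
Op 6: b = realloc(b, 6) -> b = 6; heap: [0-1 ALLOC][2-5 FREE][6-11 ALLOC][12-12 FREE][13-23 ALLOC][24-44 FREE]
free(c): c = 0 -> block [0-1 ALLOC]; mark free, coalesce with adjacent free neighbors -> [0-5 FREE][6-11 ALLOC][12-12 FREE][13-23 ALLOC][24-44 FREE]

Answer: [0-5 FREE][6-11 ALLOC][12-12 FREE][13-23 ALLOC][24-44 FREE]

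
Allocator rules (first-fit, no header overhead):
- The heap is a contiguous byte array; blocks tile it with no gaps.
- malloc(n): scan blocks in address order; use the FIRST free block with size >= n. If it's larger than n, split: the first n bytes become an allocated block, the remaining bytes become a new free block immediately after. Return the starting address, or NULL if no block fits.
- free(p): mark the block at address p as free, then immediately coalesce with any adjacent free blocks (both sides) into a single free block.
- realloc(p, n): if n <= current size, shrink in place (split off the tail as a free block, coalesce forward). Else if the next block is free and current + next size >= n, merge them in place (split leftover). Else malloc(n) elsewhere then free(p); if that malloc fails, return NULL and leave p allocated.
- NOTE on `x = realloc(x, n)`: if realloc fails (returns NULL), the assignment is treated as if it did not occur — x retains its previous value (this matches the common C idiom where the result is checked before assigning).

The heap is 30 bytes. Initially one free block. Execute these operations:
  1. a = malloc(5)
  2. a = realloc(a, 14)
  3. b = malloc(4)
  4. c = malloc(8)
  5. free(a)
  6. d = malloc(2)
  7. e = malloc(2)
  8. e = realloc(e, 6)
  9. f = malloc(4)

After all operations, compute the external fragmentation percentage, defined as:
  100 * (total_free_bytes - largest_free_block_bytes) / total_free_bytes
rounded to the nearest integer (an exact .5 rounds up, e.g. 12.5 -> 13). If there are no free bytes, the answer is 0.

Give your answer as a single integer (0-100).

Op 1: a = malloc(5) -> a = 0; heap: [0-4 ALLOC][5-29 FREE]
Op 2: a = realloc(a, 14) -> a = 0; heap: [0-13 ALLOC][14-29 FREE]
Op 3: b = malloc(4) -> b = 14; heap: [0-13 ALLOC][14-17 ALLOC][18-29 FREE]
Op 4: c = malloc(8) -> c = 18; heap: [0-13 ALLOC][14-17 ALLOC][18-25 ALLOC][26-29 FREE]
Op 5: free(a) -> (freed a); heap: [0-13 FREE][14-17 ALLOC][18-25 ALLOC][26-29 FREE]
Op 6: d = malloc(2) -> d = 0; heap: [0-1 ALLOC][2-13 FREE][14-17 ALLOC][18-25 ALLOC][26-29 FREE]
Op 7: e = malloc(2) -> e = 2; heap: [0-1 ALLOC][2-3 ALLOC][4-13 FREE][14-17 ALLOC][18-25 ALLOC][26-29 FREE]
Op 8: e = realloc(e, 6) -> e = 2; heap: [0-1 ALLOC][2-7 ALLOC][8-13 FREE][14-17 ALLOC][18-25 ALLOC][26-29 FREE]
Op 9: f = malloc(4) -> f = 8; heap: [0-1 ALLOC][2-7 ALLOC][8-11 ALLOC][12-13 FREE][14-17 ALLOC][18-25 ALLOC][26-29 FREE]
Free blocks: [2 4] total_free=6 largest=4 -> 100*(6-4)/6 = 200/6 ≈ 33.333 -> rounds to 33

Answer: 33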